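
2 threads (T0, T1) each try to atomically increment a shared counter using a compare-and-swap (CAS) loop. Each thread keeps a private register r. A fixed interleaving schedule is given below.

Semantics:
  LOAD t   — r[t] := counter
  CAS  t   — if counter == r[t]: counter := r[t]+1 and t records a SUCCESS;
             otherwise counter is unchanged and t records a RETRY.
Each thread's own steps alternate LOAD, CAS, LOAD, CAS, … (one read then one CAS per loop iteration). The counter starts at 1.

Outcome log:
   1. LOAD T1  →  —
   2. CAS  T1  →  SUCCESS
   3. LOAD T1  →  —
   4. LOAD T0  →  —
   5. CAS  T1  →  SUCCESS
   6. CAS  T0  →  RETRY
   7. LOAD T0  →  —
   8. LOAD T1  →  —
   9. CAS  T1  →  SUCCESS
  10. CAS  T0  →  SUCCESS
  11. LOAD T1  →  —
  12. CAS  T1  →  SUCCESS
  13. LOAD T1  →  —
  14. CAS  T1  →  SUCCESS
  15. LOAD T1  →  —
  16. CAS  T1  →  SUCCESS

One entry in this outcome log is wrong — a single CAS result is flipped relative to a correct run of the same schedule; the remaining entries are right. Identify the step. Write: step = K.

step = 10

Re-executing:
[1] T1.load  rd  (counter 1, T1.r 1)
[2] T1.cas  hit  (counter 2, T1.r 1)
[3] T1.load  rd  (counter 2, T1.r 2)
[4] T0.load  rd  (counter 2, T0.r 2)
[5] T1.cas  hit  (counter 3, T1.r 2)
[6] T0.cas  miss  (counter 3, T0.r 2)
[7] T0.load  rd  (counter 3, T0.r 3)
[8] T1.load  rd  (counter 3, T1.r 3)
[9] T1.cas  hit  (counter 4, T1.r 3)
[10] T0.cas  miss  (counter 4, T0.r 3)
[11] T1.load  rd  (counter 4, T1.r 4)
[12] T1.cas  hit  (counter 5, T1.r 4)
[13] T1.load  rd  (counter 5, T1.r 5)
[14] T1.cas  hit  (counter 6, T1.r 5)
[15] T1.load  rd  (counter 6, T1.r 6)
[16] T1.cas  hit  (counter 7, T1.r 6)
Mismatch at 10.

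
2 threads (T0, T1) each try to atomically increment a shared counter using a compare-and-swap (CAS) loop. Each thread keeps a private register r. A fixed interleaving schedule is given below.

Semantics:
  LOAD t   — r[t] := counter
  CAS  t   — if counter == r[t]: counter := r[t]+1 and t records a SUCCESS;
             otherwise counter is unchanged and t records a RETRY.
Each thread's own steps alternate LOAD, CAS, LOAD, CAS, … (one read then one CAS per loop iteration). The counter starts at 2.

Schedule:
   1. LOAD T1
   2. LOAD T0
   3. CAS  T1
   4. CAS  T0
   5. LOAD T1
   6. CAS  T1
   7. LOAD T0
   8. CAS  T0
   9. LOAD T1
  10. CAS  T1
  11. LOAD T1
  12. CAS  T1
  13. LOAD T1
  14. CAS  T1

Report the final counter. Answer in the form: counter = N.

#1 T1 reads 2
#2 T0 reads 2
#3 T1 CAS(2→3) writes; counter now 3
#4 T0 CAS(2→3) fails; counter now 3
#5 T1 reads 3
#6 T1 CAS(3→4) writes; counter now 4
#7 T0 reads 4
#8 T0 CAS(4→5) writes; counter now 5
#9 T1 reads 5
#10 T1 CAS(5→6) writes; counter now 6
#11 T1 reads 6
#12 T1 CAS(6→7) writes; counter now 7
#13 T1 reads 7
#14 T1 CAS(7→8) writes; counter now 8

counter = 8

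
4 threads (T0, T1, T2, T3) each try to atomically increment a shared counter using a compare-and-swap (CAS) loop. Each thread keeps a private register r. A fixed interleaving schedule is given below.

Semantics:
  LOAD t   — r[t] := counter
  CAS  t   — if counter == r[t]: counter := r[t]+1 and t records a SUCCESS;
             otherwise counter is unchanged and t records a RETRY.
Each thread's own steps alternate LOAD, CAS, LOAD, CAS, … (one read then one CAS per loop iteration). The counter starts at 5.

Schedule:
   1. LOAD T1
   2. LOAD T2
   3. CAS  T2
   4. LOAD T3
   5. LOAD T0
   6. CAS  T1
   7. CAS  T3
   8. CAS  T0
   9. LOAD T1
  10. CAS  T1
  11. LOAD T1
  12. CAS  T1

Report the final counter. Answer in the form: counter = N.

counter = 9

T1 LOAD — after: cnt=5, r=5 — load
T2 LOAD — after: cnt=5, r=5 — load
T2 CAS — after: cnt=6, r=5 — ok
T3 LOAD — after: cnt=6, r=6 — load
T0 LOAD — after: cnt=6, r=6 — load
T1 CAS — after: cnt=6, r=5 — retry
T3 CAS — after: cnt=7, r=6 — ok
T0 CAS — after: cnt=7, r=6 — retry
T1 LOAD — after: cnt=7, r=7 — load
T1 CAS — after: cnt=8, r=7 — ok
T1 LOAD — after: cnt=8, r=8 — load
T1 CAS — after: cnt=9, r=8 — ok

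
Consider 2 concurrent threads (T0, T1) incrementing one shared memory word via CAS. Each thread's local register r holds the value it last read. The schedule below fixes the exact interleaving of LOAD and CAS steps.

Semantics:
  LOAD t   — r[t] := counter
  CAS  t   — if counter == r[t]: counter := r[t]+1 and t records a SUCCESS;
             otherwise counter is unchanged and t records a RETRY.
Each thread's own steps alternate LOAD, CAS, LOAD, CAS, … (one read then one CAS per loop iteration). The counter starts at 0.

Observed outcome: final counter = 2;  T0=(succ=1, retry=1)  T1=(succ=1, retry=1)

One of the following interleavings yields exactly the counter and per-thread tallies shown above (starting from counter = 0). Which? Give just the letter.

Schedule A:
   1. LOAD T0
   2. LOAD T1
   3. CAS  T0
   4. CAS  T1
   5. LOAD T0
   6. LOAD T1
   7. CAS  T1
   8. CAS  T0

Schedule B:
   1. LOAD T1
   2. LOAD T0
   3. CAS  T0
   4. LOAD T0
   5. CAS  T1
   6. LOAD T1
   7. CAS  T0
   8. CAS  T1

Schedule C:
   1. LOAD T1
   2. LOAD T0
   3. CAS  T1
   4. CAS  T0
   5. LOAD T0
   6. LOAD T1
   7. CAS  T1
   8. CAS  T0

Simulating candidate A:
step 1: T0 LOAD ⇒ load; ctr=0 reg=0
step 2: T1 LOAD ⇒ load; ctr=0 reg=0
step 3: T0 CAS ⇒ ok; ctr=1 reg=0
step 4: T1 CAS ⇒ retry; ctr=1 reg=0
step 5: T0 LOAD ⇒ load; ctr=1 reg=1
step 6: T1 LOAD ⇒ load; ctr=1 reg=1
step 7: T1 CAS ⇒ ok; ctr=2 reg=1
step 8: T0 CAS ⇒ retry; ctr=2 reg=1

A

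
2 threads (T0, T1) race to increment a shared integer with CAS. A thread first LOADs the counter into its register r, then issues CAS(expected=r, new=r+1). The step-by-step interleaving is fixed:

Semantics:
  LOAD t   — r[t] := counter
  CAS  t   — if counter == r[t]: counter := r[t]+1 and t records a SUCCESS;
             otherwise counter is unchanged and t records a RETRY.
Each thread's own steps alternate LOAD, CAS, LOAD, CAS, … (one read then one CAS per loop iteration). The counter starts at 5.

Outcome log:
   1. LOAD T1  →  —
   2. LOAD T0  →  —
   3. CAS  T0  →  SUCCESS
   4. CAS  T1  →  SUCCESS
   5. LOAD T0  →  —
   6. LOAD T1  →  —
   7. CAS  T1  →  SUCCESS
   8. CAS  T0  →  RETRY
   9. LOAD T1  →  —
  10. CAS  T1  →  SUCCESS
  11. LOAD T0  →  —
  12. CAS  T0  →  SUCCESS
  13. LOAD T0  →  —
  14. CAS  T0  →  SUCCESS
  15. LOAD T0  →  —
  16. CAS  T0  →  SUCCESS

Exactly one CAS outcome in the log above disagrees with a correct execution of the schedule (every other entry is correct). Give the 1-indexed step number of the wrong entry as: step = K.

step = 4

Re-executing:
1. LOAD T1 → mem=5 r[T1]=5 [LOAD]
2. LOAD T0 → mem=5 r[T0]=5 [LOAD]
3. CAS T0 → mem=6 r[T0]=5 [OK]
4. CAS T1 → mem=6 r[T1]=5 [RETRY]
5. LOAD T0 → mem=6 r[T0]=6 [LOAD]
6. LOAD T1 → mem=6 r[T1]=6 [LOAD]
7. CAS T1 → mem=7 r[T1]=6 [OK]
8. CAS T0 → mem=7 r[T0]=6 [RETRY]
9. LOAD T1 → mem=7 r[T1]=7 [LOAD]
10. CAS T1 → mem=8 r[T1]=7 [OK]
11. LOAD T0 → mem=8 r[T0]=8 [LOAD]
12. CAS T0 → mem=9 r[T0]=8 [OK]
13. LOAD T0 → mem=9 r[T0]=9 [LOAD]
14. CAS T0 → mem=10 r[T0]=9 [OK]
15. LOAD T0 → mem=10 r[T0]=10 [LOAD]
16. CAS T0 → mem=11 r[T0]=10 [OK]
Mismatch at 4.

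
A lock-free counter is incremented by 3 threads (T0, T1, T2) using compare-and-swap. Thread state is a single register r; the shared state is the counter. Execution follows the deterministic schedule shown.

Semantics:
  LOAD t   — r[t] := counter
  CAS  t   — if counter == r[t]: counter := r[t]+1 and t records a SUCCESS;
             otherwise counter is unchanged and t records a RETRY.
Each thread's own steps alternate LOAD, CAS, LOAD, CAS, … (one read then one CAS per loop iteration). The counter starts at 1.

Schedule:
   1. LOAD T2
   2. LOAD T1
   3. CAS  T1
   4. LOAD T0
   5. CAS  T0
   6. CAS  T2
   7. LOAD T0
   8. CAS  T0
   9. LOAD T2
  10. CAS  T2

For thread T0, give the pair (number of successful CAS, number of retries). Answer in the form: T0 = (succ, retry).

   1) LOAD T2:  M=1  r_T2=1
   2) LOAD T1:  M=1  r_T1=1
   3) CAS  T1:  M=2  r_T1=1 ✓
   4) LOAD T0:  M=2  r_T0=2
   5) CAS  T0:  M=3  r_T0=2 ✓
   6) CAS  T2:  M=3  r_T2=1 ✗
   7) LOAD T0:  M=3  r_T0=3
   8) CAS  T0:  M=4  r_T0=3 ✓
   9) LOAD T2:  M=4  r_T2=4
  10) CAS  T2:  M=5  r_T2=4 ✓

T0 = (2, 0)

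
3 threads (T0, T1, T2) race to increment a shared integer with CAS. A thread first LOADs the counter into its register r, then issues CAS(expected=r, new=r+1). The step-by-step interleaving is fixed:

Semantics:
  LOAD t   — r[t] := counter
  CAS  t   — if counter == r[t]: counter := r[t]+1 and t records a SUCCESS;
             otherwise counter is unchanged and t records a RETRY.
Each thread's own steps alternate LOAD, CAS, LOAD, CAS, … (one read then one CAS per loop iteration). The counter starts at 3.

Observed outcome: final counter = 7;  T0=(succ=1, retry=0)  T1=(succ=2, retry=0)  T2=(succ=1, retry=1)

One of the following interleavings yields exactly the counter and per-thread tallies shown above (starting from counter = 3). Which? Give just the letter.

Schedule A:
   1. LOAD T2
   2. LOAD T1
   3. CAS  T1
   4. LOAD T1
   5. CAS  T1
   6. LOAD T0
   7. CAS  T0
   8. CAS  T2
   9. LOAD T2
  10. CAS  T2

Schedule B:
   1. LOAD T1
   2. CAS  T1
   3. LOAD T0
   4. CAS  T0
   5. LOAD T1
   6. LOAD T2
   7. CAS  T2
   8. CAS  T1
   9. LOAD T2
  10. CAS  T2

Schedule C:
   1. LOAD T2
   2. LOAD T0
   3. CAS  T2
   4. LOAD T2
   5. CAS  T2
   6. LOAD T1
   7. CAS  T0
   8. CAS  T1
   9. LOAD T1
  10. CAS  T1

Simulating candidate A:
step 1: T2 LOAD ⇒ load; ctr=3 reg=3
step 2: T1 LOAD ⇒ load; ctr=3 reg=3
step 3: T1 CAS ⇒ ok; ctr=4 reg=3
step 4: T1 LOAD ⇒ load; ctr=4 reg=4
step 5: T1 CAS ⇒ ok; ctr=5 reg=4
step 6: T0 LOAD ⇒ load; ctr=5 reg=5
step 7: T0 CAS ⇒ ok; ctr=6 reg=5
step 8: T2 CAS ⇒ retry; ctr=6 reg=3
step 9: T2 LOAD ⇒ load; ctr=6 reg=6
step 10: T2 CAS ⇒ ok; ctr=7 reg=6

A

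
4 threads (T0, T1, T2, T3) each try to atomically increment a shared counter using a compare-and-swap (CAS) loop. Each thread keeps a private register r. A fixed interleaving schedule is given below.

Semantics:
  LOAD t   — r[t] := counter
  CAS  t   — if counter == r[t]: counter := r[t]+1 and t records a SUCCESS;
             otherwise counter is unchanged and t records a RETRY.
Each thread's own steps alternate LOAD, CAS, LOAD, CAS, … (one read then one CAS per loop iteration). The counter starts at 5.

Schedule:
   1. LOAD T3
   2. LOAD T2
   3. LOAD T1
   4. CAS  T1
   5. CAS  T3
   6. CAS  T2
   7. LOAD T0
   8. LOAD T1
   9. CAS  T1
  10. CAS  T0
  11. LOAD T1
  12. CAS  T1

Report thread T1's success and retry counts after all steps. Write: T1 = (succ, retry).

1. LOAD T3 → mem=5 r[T3]=5 [LOAD]
2. LOAD T2 → mem=5 r[T2]=5 [LOAD]
3. LOAD T1 → mem=5 r[T1]=5 [LOAD]
4. CAS T1 → mem=6 r[T1]=5 [OK]
5. CAS T3 → mem=6 r[T3]=5 [RETRY]
6. CAS T2 → mem=6 r[T2]=5 [RETRY]
7. LOAD T0 → mem=6 r[T0]=6 [LOAD]
8. LOAD T1 → mem=6 r[T1]=6 [LOAD]
9. CAS T1 → mem=7 r[T1]=6 [OK]
10. CAS T0 → mem=7 r[T0]=6 [RETRY]
11. LOAD T1 → mem=7 r[T1]=7 [LOAD]
12. CAS T1 → mem=8 r[T1]=7 [OK]

T1 = (3, 0)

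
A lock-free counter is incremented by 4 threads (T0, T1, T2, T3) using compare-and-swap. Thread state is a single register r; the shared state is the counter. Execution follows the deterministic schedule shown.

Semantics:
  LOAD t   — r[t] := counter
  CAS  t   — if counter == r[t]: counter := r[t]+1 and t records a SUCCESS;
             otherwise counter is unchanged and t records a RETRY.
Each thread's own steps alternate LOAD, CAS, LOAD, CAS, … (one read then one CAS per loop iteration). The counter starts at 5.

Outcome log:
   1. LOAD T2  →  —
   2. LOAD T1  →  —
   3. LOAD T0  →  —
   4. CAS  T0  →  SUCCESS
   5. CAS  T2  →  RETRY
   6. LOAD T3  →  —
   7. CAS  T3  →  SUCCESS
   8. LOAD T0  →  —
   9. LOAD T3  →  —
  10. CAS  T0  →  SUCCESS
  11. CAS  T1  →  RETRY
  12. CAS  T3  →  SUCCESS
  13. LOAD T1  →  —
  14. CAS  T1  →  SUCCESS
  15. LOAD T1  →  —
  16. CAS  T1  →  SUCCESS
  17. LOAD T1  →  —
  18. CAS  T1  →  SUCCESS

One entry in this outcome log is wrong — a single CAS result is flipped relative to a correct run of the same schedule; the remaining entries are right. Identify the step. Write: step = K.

step = 12

Reference trace:
#1 T2 reads 5
#2 T1 reads 5
#3 T0 reads 5
#4 T0 CAS(5→6) writes; counter now 6
#5 T2 CAS(5→6) fails; counter now 6
#6 T3 reads 6
#7 T3 CAS(6→7) writes; counter now 7
#8 T0 reads 7
#9 T3 reads 7
#10 T0 CAS(7→8) writes; counter now 8
#11 T1 CAS(5→6) fails; counter now 8
#12 T3 CAS(7→8) fails; counter now 8
#13 T1 reads 8
#14 T1 CAS(8→9) writes; counter now 9
#15 T1 reads 9
#16 T1 CAS(9→10) writes; counter now 10
#17 T1 reads 10
#18 T1 CAS(10→11) writes; counter now 11
Log disagrees first at step 12.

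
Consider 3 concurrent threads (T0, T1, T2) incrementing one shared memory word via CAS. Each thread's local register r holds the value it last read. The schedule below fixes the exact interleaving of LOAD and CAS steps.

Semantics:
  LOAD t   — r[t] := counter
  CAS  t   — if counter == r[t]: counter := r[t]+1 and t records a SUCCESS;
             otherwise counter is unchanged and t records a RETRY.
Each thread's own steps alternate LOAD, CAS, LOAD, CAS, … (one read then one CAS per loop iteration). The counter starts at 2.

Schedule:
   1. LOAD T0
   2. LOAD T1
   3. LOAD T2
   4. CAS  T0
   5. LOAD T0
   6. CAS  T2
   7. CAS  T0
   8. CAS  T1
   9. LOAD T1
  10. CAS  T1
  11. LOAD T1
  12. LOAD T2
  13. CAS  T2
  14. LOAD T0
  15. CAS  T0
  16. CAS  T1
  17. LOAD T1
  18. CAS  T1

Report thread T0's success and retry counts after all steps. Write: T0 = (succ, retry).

   1) LOAD T0:  M=2  r_T0=2
   2) LOAD T1:  M=2  r_T1=2
   3) LOAD T2:  M=2  r_T2=2
   4) CAS  T0:  M=3  r_T0=2 ✓
   5) LOAD T0:  M=3  r_T0=3
   6) CAS  T2:  M=3  r_T2=2 ✗
   7) CAS  T0:  M=4  r_T0=3 ✓
   8) CAS  T1:  M=4  r_T1=2 ✗
   9) LOAD T1:  M=4  r_T1=4
  10) CAS  T1:  M=5  r_T1=4 ✓
  11) LOAD T1:  M=5  r_T1=5
  12) LOAD T2:  M=5  r_T2=5
  13) CAS  T2:  M=6  r_T2=5 ✓
  14) LOAD T0:  M=6  r_T0=6
  15) CAS  T0:  M=7  r_T0=6 ✓
  16) CAS  T1:  M=7  r_T1=5 ✗
  17) LOAD T1:  M=7  r_T1=7
  18) CAS  T1:  M=8  r_T1=7 ✓

T0 = (3, 0)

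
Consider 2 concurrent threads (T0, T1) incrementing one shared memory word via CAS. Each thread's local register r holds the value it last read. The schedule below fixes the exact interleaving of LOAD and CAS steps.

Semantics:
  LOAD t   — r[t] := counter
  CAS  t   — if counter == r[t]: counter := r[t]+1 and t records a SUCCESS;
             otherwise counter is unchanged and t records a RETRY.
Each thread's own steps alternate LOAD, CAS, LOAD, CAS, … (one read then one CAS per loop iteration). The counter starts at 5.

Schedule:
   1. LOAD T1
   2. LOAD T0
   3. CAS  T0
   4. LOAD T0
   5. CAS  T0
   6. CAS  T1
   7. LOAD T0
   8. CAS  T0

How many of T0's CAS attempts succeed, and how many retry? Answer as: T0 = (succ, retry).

T0 = (3, 0)

1. LOAD T1 → mem=5 r[T1]=5 [LOAD]
2. LOAD T0 → mem=5 r[T0]=5 [LOAD]
3. CAS T0 → mem=6 r[T0]=5 [OK]
4. LOAD T0 → mem=6 r[T0]=6 [LOAD]
5. CAS T0 → mem=7 r[T0]=6 [OK]
6. CAS T1 → mem=7 r[T1]=5 [RETRY]
7. LOAD T0 → mem=7 r[T0]=7 [LOAD]
8. CAS T0 → mem=8 r[T0]=7 [OK]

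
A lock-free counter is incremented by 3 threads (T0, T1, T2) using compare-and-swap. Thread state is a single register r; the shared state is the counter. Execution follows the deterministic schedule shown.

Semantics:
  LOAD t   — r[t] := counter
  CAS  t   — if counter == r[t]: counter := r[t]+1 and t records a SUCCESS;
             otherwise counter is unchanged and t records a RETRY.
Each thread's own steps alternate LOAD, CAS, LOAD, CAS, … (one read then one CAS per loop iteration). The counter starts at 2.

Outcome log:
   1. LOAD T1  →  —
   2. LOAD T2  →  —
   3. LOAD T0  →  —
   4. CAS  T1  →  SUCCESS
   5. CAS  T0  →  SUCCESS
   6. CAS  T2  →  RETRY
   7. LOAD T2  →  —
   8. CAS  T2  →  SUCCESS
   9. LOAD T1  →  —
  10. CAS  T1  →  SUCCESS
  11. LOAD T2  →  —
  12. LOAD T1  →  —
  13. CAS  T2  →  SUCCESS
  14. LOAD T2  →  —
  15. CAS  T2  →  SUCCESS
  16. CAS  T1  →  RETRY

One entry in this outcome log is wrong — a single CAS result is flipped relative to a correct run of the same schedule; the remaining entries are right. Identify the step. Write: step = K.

Reference trace:
1. LOAD T1 → mem=2 r[T1]=2 [LOAD]
2. LOAD T2 → mem=2 r[T2]=2 [LOAD]
3. LOAD T0 → mem=2 r[T0]=2 [LOAD]
4. CAS T1 → mem=3 r[T1]=2 [OK]
5. CAS T0 → mem=3 r[T0]=2 [RETRY]
6. CAS T2 → mem=3 r[T2]=2 [RETRY]
7. LOAD T2 → mem=3 r[T2]=3 [LOAD]
8. CAS T2 → mem=4 r[T2]=3 [OK]
9. LOAD T1 → mem=4 r[T1]=4 [LOAD]
10. CAS T1 → mem=5 r[T1]=4 [OK]
11. LOAD T2 → mem=5 r[T2]=5 [LOAD]
12. LOAD T1 → mem=5 r[T1]=5 [LOAD]
13. CAS T2 → mem=6 r[T2]=5 [OK]
14. LOAD T2 → mem=6 r[T2]=6 [LOAD]
15. CAS T2 → mem=7 r[T2]=6 [OK]
16. CAS T1 → mem=7 r[T1]=5 [RETRY]
Flip is step 5.

step = 5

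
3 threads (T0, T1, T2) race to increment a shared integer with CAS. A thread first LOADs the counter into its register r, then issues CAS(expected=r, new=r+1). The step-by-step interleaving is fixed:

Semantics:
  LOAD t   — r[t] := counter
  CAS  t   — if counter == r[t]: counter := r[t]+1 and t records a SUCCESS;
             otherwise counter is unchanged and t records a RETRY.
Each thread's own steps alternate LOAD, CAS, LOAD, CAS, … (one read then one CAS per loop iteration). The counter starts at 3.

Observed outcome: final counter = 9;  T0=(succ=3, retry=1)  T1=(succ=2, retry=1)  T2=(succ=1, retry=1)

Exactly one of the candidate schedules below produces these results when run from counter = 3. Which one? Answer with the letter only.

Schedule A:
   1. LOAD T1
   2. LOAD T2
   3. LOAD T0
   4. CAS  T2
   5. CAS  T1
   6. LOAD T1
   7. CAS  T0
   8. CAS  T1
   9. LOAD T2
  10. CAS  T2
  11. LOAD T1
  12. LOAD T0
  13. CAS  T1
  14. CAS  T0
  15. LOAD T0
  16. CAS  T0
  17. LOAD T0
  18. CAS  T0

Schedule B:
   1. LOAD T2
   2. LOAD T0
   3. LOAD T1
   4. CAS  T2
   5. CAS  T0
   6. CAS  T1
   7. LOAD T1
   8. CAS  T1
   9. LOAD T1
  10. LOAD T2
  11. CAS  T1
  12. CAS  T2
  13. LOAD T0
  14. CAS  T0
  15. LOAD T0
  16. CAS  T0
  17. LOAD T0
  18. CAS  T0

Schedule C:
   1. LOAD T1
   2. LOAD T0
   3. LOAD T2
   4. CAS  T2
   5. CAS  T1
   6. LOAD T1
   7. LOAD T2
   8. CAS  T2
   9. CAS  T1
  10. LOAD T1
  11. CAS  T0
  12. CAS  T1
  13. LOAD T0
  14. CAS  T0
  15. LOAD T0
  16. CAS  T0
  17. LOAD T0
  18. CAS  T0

B

Tracing schedule B:
1. LOAD T2 → mem=3 r[T2]=3 [LOAD]
2. LOAD T0 → mem=3 r[T0]=3 [LOAD]
3. LOAD T1 → mem=3 r[T1]=3 [LOAD]
4. CAS T2 → mem=4 r[T2]=3 [OK]
5. CAS T0 → mem=4 r[T0]=3 [RETRY]
6. CAS T1 → mem=4 r[T1]=3 [RETRY]
7. LOAD T1 → mem=4 r[T1]=4 [LOAD]
8. CAS T1 → mem=5 r[T1]=4 [OK]
9. LOAD T1 → mem=5 r[T1]=5 [LOAD]
10. LOAD T2 → mem=5 r[T2]=5 [LOAD]
11. CAS T1 → mem=6 r[T1]=5 [OK]
12. CAS T2 → mem=6 r[T2]=5 [RETRY]
13. LOAD T0 → mem=6 r[T0]=6 [LOAD]
14. CAS T0 → mem=7 r[T0]=6 [OK]
15. LOAD T0 → mem=7 r[T0]=7 [LOAD]
16. CAS T0 → mem=8 r[T0]=7 [OK]
17. LOAD T0 → mem=8 r[T0]=8 [LOAD]
18. CAS T0 → mem=9 r[T0]=8 [OK]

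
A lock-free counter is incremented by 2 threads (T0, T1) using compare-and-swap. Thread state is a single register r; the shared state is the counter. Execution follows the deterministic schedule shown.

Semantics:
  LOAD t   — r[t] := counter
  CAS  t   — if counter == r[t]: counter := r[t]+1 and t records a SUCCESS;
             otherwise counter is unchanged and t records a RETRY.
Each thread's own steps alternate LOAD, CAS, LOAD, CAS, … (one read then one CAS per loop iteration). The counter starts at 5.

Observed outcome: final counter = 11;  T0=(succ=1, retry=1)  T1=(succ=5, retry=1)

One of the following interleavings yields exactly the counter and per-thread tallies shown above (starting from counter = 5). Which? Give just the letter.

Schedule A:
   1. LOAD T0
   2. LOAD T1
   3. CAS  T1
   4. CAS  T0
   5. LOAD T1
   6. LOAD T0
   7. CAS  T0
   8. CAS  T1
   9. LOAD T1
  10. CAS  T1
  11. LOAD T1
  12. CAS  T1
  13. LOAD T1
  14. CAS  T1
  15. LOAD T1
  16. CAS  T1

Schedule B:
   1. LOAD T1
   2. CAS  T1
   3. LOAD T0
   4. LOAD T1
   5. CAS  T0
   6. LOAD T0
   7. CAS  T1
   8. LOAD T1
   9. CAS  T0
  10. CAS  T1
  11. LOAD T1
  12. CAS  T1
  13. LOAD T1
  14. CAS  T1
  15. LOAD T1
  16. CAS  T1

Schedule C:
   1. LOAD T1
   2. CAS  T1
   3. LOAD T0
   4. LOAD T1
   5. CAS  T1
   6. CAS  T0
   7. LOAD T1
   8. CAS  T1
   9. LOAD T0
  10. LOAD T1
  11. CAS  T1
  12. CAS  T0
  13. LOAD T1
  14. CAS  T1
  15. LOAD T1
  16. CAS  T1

Simulating candidate A:
[1] T0.load  rd  (counter 5, T0.r 5)
[2] T1.load  rd  (counter 5, T1.r 5)
[3] T1.cas  hit  (counter 6, T1.r 5)
[4] T0.cas  miss  (counter 6, T0.r 5)
[5] T1.load  rd  (counter 6, T1.r 6)
[6] T0.load  rd  (counter 6, T0.r 6)
[7] T0.cas  hit  (counter 7, T0.r 6)
[8] T1.cas  miss  (counter 7, T1.r 6)
[9] T1.load  rd  (counter 7, T1.r 7)
[10] T1.cas  hit  (counter 8, T1.r 7)
[11] T1.load  rd  (counter 8, T1.r 8)
[12] T1.cas  hit  (counter 9, T1.r 8)
[13] T1.load  rd  (counter 9, T1.r 9)
[14] T1.cas  hit  (counter 10, T1.r 9)
[15] T1.load  rd  (counter 10, T1.r 10)
[16] T1.cas  hit  (counter 11, T1.r 10)

A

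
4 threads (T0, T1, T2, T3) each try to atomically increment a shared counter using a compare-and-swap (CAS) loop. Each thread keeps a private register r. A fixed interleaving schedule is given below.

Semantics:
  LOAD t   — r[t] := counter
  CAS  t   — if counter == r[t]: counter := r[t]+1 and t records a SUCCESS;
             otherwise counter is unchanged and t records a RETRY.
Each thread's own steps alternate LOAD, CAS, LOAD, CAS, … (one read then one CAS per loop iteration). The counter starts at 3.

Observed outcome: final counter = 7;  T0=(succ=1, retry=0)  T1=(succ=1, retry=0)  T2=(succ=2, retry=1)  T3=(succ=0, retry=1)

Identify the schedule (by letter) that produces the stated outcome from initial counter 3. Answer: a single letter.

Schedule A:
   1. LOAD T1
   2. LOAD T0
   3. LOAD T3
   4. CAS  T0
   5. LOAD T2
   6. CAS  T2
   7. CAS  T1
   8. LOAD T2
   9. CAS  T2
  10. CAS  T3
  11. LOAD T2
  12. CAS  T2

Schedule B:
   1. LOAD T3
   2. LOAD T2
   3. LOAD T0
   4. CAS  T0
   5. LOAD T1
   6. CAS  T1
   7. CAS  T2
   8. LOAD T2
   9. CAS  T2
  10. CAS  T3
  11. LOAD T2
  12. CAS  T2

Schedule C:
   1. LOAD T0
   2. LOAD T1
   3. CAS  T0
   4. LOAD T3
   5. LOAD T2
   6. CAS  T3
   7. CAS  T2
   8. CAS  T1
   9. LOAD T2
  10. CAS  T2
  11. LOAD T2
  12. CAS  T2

Run B:
step 1: T3 LOAD ⇒ load; ctr=3 reg=3
step 2: T2 LOAD ⇒ load; ctr=3 reg=3
step 3: T0 LOAD ⇒ load; ctr=3 reg=3
step 4: T0 CAS ⇒ ok; ctr=4 reg=3
step 5: T1 LOAD ⇒ load; ctr=4 reg=4
step 6: T1 CAS ⇒ ok; ctr=5 reg=4
step 7: T2 CAS ⇒ retry; ctr=5 reg=3
step 8: T2 LOAD ⇒ load; ctr=5 reg=5
step 9: T2 CAS ⇒ ok; ctr=6 reg=5
step 10: T3 CAS ⇒ retry; ctr=6 reg=3
step 11: T2 LOAD ⇒ load; ctr=6 reg=6
step 12: T2 CAS ⇒ ok; ctr=7 reg=6

B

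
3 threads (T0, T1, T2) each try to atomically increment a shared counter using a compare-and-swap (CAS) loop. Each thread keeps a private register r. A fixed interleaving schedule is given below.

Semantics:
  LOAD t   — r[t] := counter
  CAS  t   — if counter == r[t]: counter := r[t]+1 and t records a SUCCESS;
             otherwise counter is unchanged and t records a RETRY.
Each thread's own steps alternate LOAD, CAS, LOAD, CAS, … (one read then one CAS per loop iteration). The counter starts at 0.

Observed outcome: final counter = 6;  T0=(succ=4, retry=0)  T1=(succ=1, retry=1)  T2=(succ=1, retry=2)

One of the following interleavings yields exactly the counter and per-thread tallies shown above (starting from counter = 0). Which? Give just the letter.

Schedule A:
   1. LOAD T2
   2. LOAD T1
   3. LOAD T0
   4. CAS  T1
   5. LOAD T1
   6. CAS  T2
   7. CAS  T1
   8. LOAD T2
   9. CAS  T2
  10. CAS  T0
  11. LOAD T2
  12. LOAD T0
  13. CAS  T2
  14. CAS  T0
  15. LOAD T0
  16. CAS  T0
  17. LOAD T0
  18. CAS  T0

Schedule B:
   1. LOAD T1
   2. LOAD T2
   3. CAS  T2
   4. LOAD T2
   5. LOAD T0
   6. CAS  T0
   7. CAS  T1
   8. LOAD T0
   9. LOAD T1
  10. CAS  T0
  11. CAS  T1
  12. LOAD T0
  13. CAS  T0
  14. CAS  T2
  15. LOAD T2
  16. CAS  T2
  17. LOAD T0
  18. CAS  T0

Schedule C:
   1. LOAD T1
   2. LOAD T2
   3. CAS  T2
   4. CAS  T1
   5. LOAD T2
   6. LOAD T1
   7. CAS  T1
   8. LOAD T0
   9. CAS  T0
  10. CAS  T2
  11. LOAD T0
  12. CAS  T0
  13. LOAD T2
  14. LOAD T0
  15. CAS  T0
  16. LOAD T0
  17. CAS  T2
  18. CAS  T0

C

Run C:
[1] T1.load  rd  (counter 0, T1.r 0)
[2] T2.load  rd  (counter 0, T2.r 0)
[3] T2.cas  hit  (counter 1, T2.r 0)
[4] T1.cas  miss  (counter 1, T1.r 0)
[5] T2.load  rd  (counter 1, T2.r 1)
[6] T1.load  rd  (counter 1, T1.r 1)
[7] T1.cas  hit  (counter 2, T1.r 1)
[8] T0.load  rd  (counter 2, T0.r 2)
[9] T0.cas  hit  (counter 3, T0.r 2)
[10] T2.cas  miss  (counter 3, T2.r 1)
[11] T0.load  rd  (counter 3, T0.r 3)
[12] T0.cas  hit  (counter 4, T0.r 3)
[13] T2.load  rd  (counter 4, T2.r 4)
[14] T0.load  rd  (counter 4, T0.r 4)
[15] T0.cas  hit  (counter 5, T0.r 4)
[16] T0.load  rd  (counter 5, T0.r 5)
[17] T2.cas  miss  (counter 5, T2.r 4)
[18] T0.cas  hit  (counter 6, T0.r 5)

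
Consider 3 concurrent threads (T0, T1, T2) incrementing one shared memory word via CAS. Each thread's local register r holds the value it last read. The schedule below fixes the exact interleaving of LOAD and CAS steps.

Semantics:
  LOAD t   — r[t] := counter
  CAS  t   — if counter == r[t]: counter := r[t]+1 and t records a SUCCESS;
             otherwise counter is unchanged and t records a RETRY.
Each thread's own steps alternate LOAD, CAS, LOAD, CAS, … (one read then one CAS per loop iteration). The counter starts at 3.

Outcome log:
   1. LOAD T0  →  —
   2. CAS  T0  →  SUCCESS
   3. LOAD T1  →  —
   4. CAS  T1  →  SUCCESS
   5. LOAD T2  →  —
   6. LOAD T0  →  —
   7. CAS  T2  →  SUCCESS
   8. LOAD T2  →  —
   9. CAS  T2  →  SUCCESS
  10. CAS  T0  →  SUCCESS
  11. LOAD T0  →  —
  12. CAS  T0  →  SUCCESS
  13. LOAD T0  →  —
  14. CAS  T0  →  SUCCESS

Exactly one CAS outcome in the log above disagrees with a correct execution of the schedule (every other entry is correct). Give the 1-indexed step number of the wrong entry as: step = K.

Re-executing:
step 1: T0 LOAD ⇒ load; ctr=3 reg=3
step 2: T0 CAS ⇒ ok; ctr=4 reg=3
step 3: T1 LOAD ⇒ load; ctr=4 reg=4
step 4: T1 CAS ⇒ ok; ctr=5 reg=4
step 5: T2 LOAD ⇒ load; ctr=5 reg=5
step 6: T0 LOAD ⇒ load; ctr=5 reg=5
step 7: T2 CAS ⇒ ok; ctr=6 reg=5
step 8: T2 LOAD ⇒ load; ctr=6 reg=6
step 9: T2 CAS ⇒ ok; ctr=7 reg=6
step 10: T0 CAS ⇒ retry; ctr=7 reg=5
step 11: T0 LOAD ⇒ load; ctr=7 reg=7
step 12: T0 CAS ⇒ ok; ctr=8 reg=7
step 13: T0 LOAD ⇒ load; ctr=8 reg=8
step 14: T0 CAS ⇒ ok; ctr=9 reg=8
Log disagrees first at step 10.

step = 10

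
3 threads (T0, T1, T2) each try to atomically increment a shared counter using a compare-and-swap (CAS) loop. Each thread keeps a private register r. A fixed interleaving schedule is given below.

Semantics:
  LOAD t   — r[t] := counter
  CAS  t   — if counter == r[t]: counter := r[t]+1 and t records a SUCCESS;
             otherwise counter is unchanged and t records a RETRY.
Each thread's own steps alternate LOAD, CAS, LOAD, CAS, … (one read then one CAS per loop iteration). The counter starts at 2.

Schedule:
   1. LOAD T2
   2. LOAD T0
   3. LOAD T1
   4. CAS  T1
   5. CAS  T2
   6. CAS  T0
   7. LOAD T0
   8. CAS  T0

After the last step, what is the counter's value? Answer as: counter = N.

counter = 4

T2 LOAD — after: cnt=2, r=2 — load
T0 LOAD — after: cnt=2, r=2 — load
T1 LOAD — after: cnt=2, r=2 — load
T1 CAS — after: cnt=3, r=2 — ok
T2 CAS — after: cnt=3, r=2 — retry
T0 CAS — after: cnt=3, r=2 — retry
T0 LOAD — after: cnt=3, r=3 — load
T0 CAS — after: cnt=4, r=3 — ok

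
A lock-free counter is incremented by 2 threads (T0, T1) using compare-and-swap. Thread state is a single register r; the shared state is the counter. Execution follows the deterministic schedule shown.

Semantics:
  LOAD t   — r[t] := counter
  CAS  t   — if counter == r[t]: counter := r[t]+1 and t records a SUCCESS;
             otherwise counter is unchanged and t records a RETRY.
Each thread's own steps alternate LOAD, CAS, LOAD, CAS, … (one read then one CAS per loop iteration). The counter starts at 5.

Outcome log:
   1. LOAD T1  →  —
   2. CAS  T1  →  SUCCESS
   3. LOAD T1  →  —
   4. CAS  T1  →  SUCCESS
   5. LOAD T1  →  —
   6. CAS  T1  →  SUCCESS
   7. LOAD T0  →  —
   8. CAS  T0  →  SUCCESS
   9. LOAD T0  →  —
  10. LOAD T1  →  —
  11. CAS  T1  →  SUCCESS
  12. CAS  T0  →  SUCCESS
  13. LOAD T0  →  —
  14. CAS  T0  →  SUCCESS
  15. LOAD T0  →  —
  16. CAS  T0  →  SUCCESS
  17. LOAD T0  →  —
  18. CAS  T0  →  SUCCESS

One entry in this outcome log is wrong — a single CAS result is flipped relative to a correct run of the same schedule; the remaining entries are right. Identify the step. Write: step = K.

step = 12

Reference trace:
T1 LOAD — after: cnt=5, r=5 — load
T1 CAS — after: cnt=6, r=5 — ok
T1 LOAD — after: cnt=6, r=6 — load
T1 CAS — after: cnt=7, r=6 — ok
T1 LOAD — after: cnt=7, r=7 — load
T1 CAS — after: cnt=8, r=7 — ok
T0 LOAD — after: cnt=8, r=8 — load
T0 CAS — after: cnt=9, r=8 — ok
T0 LOAD — after: cnt=9, r=9 — load
T1 LOAD — after: cnt=9, r=9 — load
T1 CAS — after: cnt=10, r=9 — ok
T0 CAS — after: cnt=10, r=9 — retry
T0 LOAD — after: cnt=10, r=10 — load
T0 CAS — after: cnt=11, r=10 — ok
T0 LOAD — after: cnt=11, r=11 — load
T0 CAS — after: cnt=12, r=11 — ok
T0 LOAD — after: cnt=12, r=12 — load
T0 CAS — after: cnt=13, r=12 — ok
Log disagrees first at step 12.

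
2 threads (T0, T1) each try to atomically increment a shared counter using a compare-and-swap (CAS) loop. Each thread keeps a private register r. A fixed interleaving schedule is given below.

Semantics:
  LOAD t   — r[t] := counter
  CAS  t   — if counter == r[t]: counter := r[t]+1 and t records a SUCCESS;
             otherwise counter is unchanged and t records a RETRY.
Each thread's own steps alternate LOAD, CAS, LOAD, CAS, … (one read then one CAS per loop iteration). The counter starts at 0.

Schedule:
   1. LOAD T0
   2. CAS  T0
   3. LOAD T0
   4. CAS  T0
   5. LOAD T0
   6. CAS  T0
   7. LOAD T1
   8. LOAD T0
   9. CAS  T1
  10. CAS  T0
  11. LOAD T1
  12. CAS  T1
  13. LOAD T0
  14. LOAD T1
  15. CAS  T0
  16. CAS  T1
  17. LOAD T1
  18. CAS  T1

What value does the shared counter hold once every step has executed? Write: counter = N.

[1] T0.load  rd  (counter 0, T0.r 0)
[2] T0.cas  hit  (counter 1, T0.r 0)
[3] T0.load  rd  (counter 1, T0.r 1)
[4] T0.cas  hit  (counter 2, T0.r 1)
[5] T0.load  rd  (counter 2, T0.r 2)
[6] T0.cas  hit  (counter 3, T0.r 2)
[7] T1.load  rd  (counter 3, T1.r 3)
[8] T0.load  rd  (counter 3, T0.r 3)
[9] T1.cas  hit  (counter 4, T1.r 3)
[10] T0.cas  miss  (counter 4, T0.r 3)
[11] T1.load  rd  (counter 4, T1.r 4)
[12] T1.cas  hit  (counter 5, T1.r 4)
[13] T0.load  rd  (counter 5, T0.r 5)
[14] T1.load  rd  (counter 5, T1.r 5)
[15] T0.cas  hit  (counter 6, T0.r 5)
[16] T1.cas  miss  (counter 6, T1.r 5)
[17] T1.load  rd  (counter 6, T1.r 6)
[18] T1.cas  hit  (counter 7, T1.r 6)

counter = 7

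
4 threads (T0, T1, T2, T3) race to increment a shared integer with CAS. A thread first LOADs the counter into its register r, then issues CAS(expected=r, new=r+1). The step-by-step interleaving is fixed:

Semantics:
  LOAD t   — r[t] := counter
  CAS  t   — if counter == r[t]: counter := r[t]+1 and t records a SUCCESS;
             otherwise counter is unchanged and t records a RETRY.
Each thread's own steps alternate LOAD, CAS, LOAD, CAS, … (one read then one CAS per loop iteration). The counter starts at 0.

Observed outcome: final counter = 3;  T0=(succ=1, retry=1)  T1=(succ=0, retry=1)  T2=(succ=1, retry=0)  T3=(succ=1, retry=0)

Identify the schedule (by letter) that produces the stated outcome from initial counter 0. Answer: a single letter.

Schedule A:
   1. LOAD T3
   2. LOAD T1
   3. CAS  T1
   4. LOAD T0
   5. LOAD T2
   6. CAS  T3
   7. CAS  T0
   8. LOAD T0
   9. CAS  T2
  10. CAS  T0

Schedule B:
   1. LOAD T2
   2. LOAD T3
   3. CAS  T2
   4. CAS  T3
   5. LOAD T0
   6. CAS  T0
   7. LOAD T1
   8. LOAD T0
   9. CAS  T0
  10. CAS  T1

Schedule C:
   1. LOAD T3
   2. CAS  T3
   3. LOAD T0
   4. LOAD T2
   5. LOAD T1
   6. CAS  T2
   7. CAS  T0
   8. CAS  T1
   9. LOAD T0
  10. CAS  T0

C

Simulating candidate C:
[1] T3.load  rd  (counter 0, T3.r 0)
[2] T3.cas  hit  (counter 1, T3.r 0)
[3] T0.load  rd  (counter 1, T0.r 1)
[4] T2.load  rd  (counter 1, T2.r 1)
[5] T1.load  rd  (counter 1, T1.r 1)
[6] T2.cas  hit  (counter 2, T2.r 1)
[7] T0.cas  miss  (counter 2, T0.r 1)
[8] T1.cas  miss  (counter 2, T1.r 1)
[9] T0.load  rd  (counter 2, T0.r 2)
[10] T0.cas  hit  (counter 3, T0.r 2)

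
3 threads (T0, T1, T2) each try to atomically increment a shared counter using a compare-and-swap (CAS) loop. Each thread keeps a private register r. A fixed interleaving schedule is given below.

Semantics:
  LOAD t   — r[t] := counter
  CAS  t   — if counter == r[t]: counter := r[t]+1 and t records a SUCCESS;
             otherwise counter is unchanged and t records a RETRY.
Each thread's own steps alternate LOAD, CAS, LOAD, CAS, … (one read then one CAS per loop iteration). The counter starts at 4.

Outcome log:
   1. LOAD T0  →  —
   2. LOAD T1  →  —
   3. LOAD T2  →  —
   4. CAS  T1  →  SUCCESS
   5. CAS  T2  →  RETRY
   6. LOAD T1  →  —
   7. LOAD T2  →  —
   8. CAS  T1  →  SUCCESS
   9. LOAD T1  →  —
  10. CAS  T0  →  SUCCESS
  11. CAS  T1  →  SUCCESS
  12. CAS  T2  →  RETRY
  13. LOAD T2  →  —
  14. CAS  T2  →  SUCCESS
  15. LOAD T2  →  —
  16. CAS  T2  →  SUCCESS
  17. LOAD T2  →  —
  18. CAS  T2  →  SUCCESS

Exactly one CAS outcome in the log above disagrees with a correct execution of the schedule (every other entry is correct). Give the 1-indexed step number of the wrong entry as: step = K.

step = 10

Re-executing:
   1) LOAD T0:  M=4  r_T0=4
   2) LOAD T1:  M=4  r_T1=4
   3) LOAD T2:  M=4  r_T2=4
   4) CAS  T1:  M=5  r_T1=4 ✓
   5) CAS  T2:  M=5  r_T2=4 ✗
   6) LOAD T1:  M=5  r_T1=5
   7) LOAD T2:  M=5  r_T2=5
   8) CAS  T1:  M=6  r_T1=5 ✓
   9) LOAD T1:  M=6  r_T1=6
  10) CAS  T0:  M=6  r_T0=4 ✗
  11) CAS  T1:  M=7  r_T1=6 ✓
  12) CAS  T2:  M=7  r_T2=5 ✗
  13) LOAD T2:  M=7  r_T2=7
  14) CAS  T2:  M=8  r_T2=7 ✓
  15) LOAD T2:  M=8  r_T2=8
  16) CAS  T2:  M=9  r_T2=8 ✓
  17) LOAD T2:  M=9  r_T2=9
  18) CAS  T2:  M=10  r_T2=9 ✓
Mismatch at 10.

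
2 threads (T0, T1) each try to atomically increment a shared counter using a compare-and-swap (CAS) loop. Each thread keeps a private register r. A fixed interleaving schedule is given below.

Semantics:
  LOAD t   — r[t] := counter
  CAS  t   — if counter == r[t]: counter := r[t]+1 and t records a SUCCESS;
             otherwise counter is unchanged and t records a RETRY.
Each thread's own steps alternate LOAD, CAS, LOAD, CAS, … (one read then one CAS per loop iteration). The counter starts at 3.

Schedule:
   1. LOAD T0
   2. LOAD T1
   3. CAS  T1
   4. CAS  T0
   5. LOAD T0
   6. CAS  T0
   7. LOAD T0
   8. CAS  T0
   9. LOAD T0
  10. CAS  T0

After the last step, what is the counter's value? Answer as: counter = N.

counter = 7

[1] T0.load  rd  (counter 3, T0.r 3)
[2] T1.load  rd  (counter 3, T1.r 3)
[3] T1.cas  hit  (counter 4, T1.r 3)
[4] T0.cas  miss  (counter 4, T0.r 3)
[5] T0.load  rd  (counter 4, T0.r 4)
[6] T0.cas  hit  (counter 5, T0.r 4)
[7] T0.load  rd  (counter 5, T0.r 5)
[8] T0.cas  hit  (counter 6, T0.r 5)
[9] T0.load  rd  (counter 6, T0.r 6)
[10] T0.cas  hit  (counter 7, T0.r 6)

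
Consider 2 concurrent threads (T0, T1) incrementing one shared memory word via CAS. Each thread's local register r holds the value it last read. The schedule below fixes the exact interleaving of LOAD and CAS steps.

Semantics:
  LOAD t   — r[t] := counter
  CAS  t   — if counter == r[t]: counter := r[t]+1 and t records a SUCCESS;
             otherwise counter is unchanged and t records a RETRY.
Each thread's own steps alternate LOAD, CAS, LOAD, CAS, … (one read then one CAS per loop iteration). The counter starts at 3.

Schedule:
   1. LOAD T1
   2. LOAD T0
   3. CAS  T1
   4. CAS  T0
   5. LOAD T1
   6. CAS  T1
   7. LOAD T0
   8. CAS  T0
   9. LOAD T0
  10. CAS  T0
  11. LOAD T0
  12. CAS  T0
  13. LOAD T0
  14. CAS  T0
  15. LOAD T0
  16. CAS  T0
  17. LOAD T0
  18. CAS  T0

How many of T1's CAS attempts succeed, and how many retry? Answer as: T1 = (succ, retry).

[1] T1.load  rd  (counter 3, T1.r 3)
[2] T0.load  rd  (counter 3, T0.r 3)
[3] T1.cas  hit  (counter 4, T1.r 3)
[4] T0.cas  miss  (counter 4, T0.r 3)
[5] T1.load  rd  (counter 4, T1.r 4)
[6] T1.cas  hit  (counter 5, T1.r 4)
[7] T0.load  rd  (counter 5, T0.r 5)
[8] T0.cas  hit  (counter 6, T0.r 5)
[9] T0.load  rd  (counter 6, T0.r 6)
[10] T0.cas  hit  (counter 7, T0.r 6)
[11] T0.load  rd  (counter 7, T0.r 7)
[12] T0.cas  hit  (counter 8, T0.r 7)
[13] T0.load  rd  (counter 8, T0.r 8)
[14] T0.cas  hit  (counter 9, T0.r 8)
[15] T0.load  rd  (counter 9, T0.r 9)
[16] T0.cas  hit  (counter 10, T0.r 9)
[17] T0.load  rd  (counter 10, T0.r 10)
[18] T0.cas  hit  (counter 11, T0.r 10)

T1 = (2, 0)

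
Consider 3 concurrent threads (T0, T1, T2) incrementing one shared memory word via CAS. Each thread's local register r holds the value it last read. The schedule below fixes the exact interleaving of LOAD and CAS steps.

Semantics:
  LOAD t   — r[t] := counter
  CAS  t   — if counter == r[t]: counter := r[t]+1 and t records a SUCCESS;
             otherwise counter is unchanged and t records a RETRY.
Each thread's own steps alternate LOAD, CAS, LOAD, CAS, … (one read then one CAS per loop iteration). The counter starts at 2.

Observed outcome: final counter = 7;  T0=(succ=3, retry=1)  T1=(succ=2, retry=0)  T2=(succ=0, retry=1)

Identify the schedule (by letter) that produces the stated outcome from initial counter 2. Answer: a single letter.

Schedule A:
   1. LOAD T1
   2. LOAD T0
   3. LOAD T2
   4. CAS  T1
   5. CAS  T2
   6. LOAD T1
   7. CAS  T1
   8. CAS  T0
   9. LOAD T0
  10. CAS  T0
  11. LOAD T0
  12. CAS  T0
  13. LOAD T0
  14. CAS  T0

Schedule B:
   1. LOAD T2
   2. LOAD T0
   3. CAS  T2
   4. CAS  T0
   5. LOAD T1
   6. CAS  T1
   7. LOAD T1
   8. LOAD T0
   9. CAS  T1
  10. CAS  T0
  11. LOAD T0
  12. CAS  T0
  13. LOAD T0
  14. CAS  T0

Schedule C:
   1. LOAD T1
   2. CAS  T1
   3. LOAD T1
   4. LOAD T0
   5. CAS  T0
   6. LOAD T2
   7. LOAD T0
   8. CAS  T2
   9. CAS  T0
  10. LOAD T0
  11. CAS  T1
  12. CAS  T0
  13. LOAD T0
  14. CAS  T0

Run A:
step 1: T1 LOAD ⇒ load; ctr=2 reg=2
step 2: T0 LOAD ⇒ load; ctr=2 reg=2
step 3: T2 LOAD ⇒ load; ctr=2 reg=2
step 4: T1 CAS ⇒ ok; ctr=3 reg=2
step 5: T2 CAS ⇒ retry; ctr=3 reg=2
step 6: T1 LOAD ⇒ load; ctr=3 reg=3
step 7: T1 CAS ⇒ ok; ctr=4 reg=3
step 8: T0 CAS ⇒ retry; ctr=4 reg=2
step 9: T0 LOAD ⇒ load; ctr=4 reg=4
step 10: T0 CAS ⇒ ok; ctr=5 reg=4
step 11: T0 LOAD ⇒ load; ctr=5 reg=5
step 12: T0 CAS ⇒ ok; ctr=6 reg=5
step 13: T0 LOAD ⇒ load; ctr=6 reg=6
step 14: T0 CAS ⇒ ok; ctr=7 reg=6

A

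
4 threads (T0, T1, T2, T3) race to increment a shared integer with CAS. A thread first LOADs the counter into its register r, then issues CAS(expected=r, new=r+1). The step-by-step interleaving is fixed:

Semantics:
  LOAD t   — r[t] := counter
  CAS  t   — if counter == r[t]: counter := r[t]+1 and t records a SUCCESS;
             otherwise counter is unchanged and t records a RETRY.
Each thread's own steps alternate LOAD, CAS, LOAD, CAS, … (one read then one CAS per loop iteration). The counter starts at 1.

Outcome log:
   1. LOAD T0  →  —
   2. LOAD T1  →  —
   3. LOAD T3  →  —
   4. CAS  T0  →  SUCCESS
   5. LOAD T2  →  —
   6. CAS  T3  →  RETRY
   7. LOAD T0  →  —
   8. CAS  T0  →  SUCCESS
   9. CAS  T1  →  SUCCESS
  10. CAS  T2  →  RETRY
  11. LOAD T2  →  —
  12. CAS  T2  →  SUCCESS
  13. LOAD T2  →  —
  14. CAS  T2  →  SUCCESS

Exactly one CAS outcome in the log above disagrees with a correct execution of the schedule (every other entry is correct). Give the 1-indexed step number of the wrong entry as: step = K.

Correct run:
[1] T0.load  rd  (counter 1, T0.r 1)
[2] T1.load  rd  (counter 1, T1.r 1)
[3] T3.load  rd  (counter 1, T3.r 1)
[4] T0.cas  hit  (counter 2, T0.r 1)
[5] T2.load  rd  (counter 2, T2.r 2)
[6] T3.cas  miss  (counter 2, T3.r 1)
[7] T0.load  rd  (counter 2, T0.r 2)
[8] T0.cas  hit  (counter 3, T0.r 2)
[9] T1.cas  miss  (counter 3, T1.r 1)
[10] T2.cas  miss  (counter 3, T2.r 2)
[11] T2.load  rd  (counter 3, T2.r 3)
[12] T2.cas  hit  (counter 4, T2.r 3)
[13] T2.load  rd  (counter 4, T2.r 4)
[14] T2.cas  hit  (counter 5, T2.r 4)
Flip is step 9.

step = 9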